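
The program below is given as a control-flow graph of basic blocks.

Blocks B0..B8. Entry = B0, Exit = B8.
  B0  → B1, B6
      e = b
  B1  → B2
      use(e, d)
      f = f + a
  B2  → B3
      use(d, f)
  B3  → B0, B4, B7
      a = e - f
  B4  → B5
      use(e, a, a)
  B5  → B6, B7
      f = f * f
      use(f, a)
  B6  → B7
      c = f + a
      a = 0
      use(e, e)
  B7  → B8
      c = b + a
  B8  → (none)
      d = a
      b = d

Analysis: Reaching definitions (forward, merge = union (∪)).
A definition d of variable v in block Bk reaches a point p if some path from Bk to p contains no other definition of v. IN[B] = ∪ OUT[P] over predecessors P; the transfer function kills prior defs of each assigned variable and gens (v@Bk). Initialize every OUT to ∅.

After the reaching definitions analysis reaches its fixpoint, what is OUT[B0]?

Answer: {a@B3, e@B0, f@B1}

Derivation:
Fixpoint table:
  B0:  IN={a@B3, e@B0, f@B1}  OUT={a@B3, e@B0, f@B1}
  B1:  IN={a@B3, e@B0, f@B1}  OUT={a@B3, e@B0, f@B1}
  B2:  IN={a@B3, e@B0, f@B1}  OUT={a@B3, e@B0, f@B1}
  B3:  IN={a@B3, e@B0, f@B1}  OUT={a@B3, e@B0, f@B1}
  B4:  IN={a@B3, e@B0, f@B1}  OUT={a@B3, e@B0, f@B1}
  B5:  IN={a@B3, e@B0, f@B1}  OUT={a@B3, e@B0, f@B5}
  B6:  IN={a@B3, e@B0, f@B1, f@B5}  OUT={a@B6, c@B6, e@B0, f@B1, f@B5}
  B7:  IN={a@B3, a@B6, c@B6, e@B0, f@B1, f@B5}  OUT={a@B3, a@B6, c@B7, e@B0, f@B1, f@B5}
  B8:  IN={a@B3, a@B6, c@B7, e@B0, f@B1, f@B5}  OUT={a@B3, a@B6, b@B8, c@B7, d@B8, e@B0, f@B1, f@B5}

Merge at B0 (entry node, so the boundary value {} is joined with the incoming edge(s)): IN[B0] = {} ⊔ OUT[B3] = {a@B3, e@B0, f@B1}
Applying B0's transfer function to that IN value gives OUT[B0] (row B0 above).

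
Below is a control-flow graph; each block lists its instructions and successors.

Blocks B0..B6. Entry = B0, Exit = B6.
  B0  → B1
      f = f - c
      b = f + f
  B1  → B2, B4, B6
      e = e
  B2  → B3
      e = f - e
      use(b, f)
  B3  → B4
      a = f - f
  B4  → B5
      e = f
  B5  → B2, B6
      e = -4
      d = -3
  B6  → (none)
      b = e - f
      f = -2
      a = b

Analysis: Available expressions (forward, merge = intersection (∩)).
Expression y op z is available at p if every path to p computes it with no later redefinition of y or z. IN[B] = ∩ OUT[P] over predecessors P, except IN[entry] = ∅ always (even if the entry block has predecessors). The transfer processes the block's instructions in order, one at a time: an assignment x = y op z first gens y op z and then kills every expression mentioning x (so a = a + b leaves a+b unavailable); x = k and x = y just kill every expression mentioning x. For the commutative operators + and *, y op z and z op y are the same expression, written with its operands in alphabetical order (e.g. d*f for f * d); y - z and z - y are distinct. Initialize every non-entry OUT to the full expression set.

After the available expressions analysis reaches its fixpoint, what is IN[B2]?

Per-block solution:
  B0:  IN={}  OUT={f+f}
  B1:  IN={f+f}  OUT={f+f}
  B2:  IN={f+f}  OUT={f+f}
  B3:  IN={f+f}  OUT={f+f, f-f}
  B4:  IN={f+f}  OUT={f+f}
  B5:  IN={f+f}  OUT={f+f}
  B6:  IN={f+f}  OUT={}

Merge at B2: IN[B2] = OUT[B1] ∩ OUT[B5] = {f+f}

Answer: {f+f}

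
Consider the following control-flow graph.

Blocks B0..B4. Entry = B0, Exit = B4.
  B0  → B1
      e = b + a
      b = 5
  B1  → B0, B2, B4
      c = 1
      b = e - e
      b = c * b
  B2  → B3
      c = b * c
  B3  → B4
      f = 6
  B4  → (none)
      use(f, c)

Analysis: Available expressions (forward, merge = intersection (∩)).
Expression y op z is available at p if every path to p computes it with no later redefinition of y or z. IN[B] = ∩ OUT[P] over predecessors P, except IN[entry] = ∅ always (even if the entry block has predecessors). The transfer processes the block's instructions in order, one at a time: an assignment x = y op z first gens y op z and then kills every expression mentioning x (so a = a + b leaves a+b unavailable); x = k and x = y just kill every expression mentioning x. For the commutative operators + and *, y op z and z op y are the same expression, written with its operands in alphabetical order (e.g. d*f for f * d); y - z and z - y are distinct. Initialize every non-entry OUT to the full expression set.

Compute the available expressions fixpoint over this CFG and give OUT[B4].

Converged values:
  B0: | IN={} | OUT={}
  B1: | IN={} | OUT={e-e}
  B2: | IN={e-e} | OUT={e-e}
  B3: | IN={e-e} | OUT={e-e}
  B4: | IN={e-e} | OUT={e-e}

Merge at B4: IN[B4] = OUT[B1] ∩ OUT[B3] = {e-e}
Applying B4's transfer function to that IN value gives OUT[B4] (row B4 above).

Answer: {e-e}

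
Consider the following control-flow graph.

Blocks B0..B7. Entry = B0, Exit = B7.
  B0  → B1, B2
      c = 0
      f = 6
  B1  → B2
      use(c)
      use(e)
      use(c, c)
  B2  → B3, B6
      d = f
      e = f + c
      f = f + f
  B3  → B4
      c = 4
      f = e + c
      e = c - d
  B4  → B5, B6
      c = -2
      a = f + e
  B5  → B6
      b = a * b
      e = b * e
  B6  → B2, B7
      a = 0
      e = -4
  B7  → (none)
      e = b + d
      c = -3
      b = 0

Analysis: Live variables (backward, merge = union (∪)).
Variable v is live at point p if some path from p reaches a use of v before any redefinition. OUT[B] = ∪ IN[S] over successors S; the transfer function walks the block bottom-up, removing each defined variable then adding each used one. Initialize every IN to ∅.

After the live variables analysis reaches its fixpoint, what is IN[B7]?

Answer: {b, d}

Derivation:
Fixpoint table:
  B0:  IN={b, e}  OUT={b, c, e, f}
  B1:  IN={b, c, e, f}  OUT={b, c, f}
  B2:  IN={b, c, f}  OUT={b, c, d, e, f}
  B3:  IN={b, d, e}  OUT={b, d, e, f}
  B4:  IN={b, d, e, f}  OUT={a, b, c, d, e, f}
  B5:  IN={a, b, c, d, e, f}  OUT={b, c, d, f}
  B6:  IN={b, c, d, f}  OUT={b, c, d, f}
  B7:  IN={b, d}  OUT={}

B7 is the boundary node: OUT[B7] = {}
Applying B7's transfer function to that OUT value gives IN[B7] (row B7 above).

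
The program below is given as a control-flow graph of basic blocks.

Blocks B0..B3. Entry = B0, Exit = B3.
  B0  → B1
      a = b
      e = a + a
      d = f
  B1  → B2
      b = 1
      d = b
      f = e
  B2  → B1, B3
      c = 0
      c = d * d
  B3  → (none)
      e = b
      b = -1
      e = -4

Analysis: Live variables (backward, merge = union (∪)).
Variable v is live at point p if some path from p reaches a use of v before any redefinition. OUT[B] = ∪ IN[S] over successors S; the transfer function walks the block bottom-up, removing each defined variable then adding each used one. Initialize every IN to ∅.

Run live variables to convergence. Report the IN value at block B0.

Per-block solution:
  B0:  IN={b, f}  OUT={e}
  B1:  IN={e}  OUT={b, d, e}
  B2:  IN={b, d, e}  OUT={b, e}
  B3:  IN={b}  OUT={}

Merge at B0: OUT[B0] = IN[B1] = {e}
Applying B0's transfer function to that OUT value gives IN[B0] (row B0 above).

Answer: {b, f}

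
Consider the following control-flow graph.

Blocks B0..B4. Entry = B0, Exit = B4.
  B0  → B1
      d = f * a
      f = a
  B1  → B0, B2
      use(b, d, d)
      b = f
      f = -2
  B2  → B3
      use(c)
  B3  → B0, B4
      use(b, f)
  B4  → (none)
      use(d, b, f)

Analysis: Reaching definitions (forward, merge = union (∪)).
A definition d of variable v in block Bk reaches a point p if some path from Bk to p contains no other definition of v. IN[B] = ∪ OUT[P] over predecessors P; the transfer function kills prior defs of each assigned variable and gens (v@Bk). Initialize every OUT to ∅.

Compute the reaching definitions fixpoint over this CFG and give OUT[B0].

Fixpoint table:
  B0:   IN={b@B1, d@B0, f@B1}   OUT={b@B1, d@B0, f@B0}
  B1:   IN={b@B1, d@B0, f@B0}   OUT={b@B1, d@B0, f@B1}
  B2:   IN={b@B1, d@B0, f@B1}   OUT={b@B1, d@B0, f@B1}
  B3:   IN={b@B1, d@B0, f@B1}   OUT={b@B1, d@B0, f@B1}
  B4:   IN={b@B1, d@B0, f@B1}   OUT={b@B1, d@B0, f@B1}

Merge at B0 (entry node, so the boundary value {} is joined with the incoming edge(s)): IN[B0] = {} ⊔ OUT[B1] ⊔ OUT[B3] = {b@B1, d@B0, f@B1}
Applying B0's transfer function to that IN value gives OUT[B0] (row B0 above).

Answer: {b@B1, d@B0, f@B0}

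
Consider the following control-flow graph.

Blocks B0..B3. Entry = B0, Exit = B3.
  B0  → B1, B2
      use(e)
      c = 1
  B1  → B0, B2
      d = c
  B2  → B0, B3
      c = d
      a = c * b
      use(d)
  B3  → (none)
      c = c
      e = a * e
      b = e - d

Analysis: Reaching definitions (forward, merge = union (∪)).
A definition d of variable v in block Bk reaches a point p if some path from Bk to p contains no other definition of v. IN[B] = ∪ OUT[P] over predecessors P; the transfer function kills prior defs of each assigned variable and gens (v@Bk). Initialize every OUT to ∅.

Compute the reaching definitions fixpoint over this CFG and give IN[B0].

Answer: {a@B2, c@B0, c@B2, d@B1}

Trace:
Per-block solution:
  B0: | IN={a@B2, c@B0, c@B2, d@B1} | OUT={a@B2, c@B0, d@B1}
  B1: | IN={a@B2, c@B0, d@B1} | OUT={a@B2, c@B0, d@B1}
  B2: | IN={a@B2, c@B0, d@B1} | OUT={a@B2, c@B2, d@B1}
  B3: | IN={a@B2, c@B2, d@B1} | OUT={a@B2, b@B3, c@B3, d@B1, e@B3}

Merge at B0 (entry node, so the boundary value {} is joined with the incoming edge(s)): IN[B0] = {} ⊔ OUT[B1] ⊔ OUT[B2] = {a@B2, c@B0, c@B2, d@B1}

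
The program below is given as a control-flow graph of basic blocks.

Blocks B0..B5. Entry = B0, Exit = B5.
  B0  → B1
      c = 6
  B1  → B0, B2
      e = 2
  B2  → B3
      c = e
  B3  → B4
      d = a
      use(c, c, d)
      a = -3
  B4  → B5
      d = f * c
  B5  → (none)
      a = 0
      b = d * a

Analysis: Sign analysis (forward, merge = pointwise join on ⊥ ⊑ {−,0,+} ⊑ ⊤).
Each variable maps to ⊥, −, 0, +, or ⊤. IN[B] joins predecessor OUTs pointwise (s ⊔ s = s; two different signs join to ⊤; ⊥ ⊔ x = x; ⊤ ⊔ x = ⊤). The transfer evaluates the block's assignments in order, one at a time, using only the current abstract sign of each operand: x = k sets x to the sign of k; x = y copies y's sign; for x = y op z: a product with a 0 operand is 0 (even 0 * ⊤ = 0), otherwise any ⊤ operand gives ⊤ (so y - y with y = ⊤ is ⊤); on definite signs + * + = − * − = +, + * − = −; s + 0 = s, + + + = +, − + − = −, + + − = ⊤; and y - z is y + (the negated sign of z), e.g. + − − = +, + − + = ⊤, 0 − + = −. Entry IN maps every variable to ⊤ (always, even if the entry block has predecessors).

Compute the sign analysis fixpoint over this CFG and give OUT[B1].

Converged values:
  B0: | IN=(all ⊤) | OUT={c:+; rest ⊤}
  B1: | IN={c:+; rest ⊤} | OUT={c:+, e:+; rest ⊤}
  B2: | IN={c:+, e:+; rest ⊤} | OUT={c:+, e:+; rest ⊤}
  B3: | IN={c:+, e:+; rest ⊤} | OUT={a:-, c:+, e:+; rest ⊤}
  B4: | IN={a:-, c:+, e:+; rest ⊤} | OUT={a:-, c:+, e:+; rest ⊤}
  B5: | IN={a:-, c:+, e:+; rest ⊤} | OUT={a:0, b:0, c:+, e:+; rest ⊤}

Merge at B1: IN[B1] = OUT[B0] = {a: ⊤, b: ⊤, c: +, d: ⊤, e: ⊤, f: ⊤}
Applying B1's transfer function to that IN value gives OUT[B1] (row B1 above).

Answer: {a: ⊤, b: ⊤, c: +, d: ⊤, e: +, f: ⊤}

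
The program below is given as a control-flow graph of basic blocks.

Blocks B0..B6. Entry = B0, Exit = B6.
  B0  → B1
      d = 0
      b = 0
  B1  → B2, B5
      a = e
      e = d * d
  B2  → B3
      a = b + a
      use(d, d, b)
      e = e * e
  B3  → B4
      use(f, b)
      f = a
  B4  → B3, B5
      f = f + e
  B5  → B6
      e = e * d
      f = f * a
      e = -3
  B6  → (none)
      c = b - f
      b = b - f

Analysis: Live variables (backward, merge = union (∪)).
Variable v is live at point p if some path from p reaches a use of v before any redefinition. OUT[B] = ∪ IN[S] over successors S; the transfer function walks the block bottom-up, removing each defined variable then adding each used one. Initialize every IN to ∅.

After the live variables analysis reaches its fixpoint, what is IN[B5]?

Fixpoint table:
  B0:   IN={e, f}   OUT={b, d, e, f}
  B1:   IN={b, d, e, f}   OUT={a, b, d, e, f}
  B2:   IN={a, b, d, e, f}   OUT={a, b, d, e, f}
  B3:   IN={a, b, d, e, f}   OUT={a, b, d, e, f}
  B4:   IN={a, b, d, e, f}   OUT={a, b, d, e, f}
  B5:   IN={a, b, d, e, f}   OUT={b, f}
  B6:   IN={b, f}   OUT={}

Merge at B5: OUT[B5] = IN[B6] = {b, f}
Applying B5's transfer function to that OUT value gives IN[B5] (row B5 above).

Answer: {a, b, d, e, f}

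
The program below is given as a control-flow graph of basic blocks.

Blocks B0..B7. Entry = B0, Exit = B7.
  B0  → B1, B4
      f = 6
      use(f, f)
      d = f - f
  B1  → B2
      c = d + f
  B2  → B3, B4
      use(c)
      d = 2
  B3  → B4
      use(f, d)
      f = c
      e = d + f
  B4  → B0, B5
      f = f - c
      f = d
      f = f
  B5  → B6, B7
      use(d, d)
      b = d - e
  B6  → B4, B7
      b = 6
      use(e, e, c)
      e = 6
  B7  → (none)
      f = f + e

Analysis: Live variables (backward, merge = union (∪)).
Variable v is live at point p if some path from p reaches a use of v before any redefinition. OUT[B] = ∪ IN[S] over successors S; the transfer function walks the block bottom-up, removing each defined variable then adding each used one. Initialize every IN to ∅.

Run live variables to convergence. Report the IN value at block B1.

Answer: {d, e, f}

Derivation:
Per-block solution:
  B0:  IN={c, e}  OUT={c, d, e, f}
  B1:  IN={d, e, f}  OUT={c, e, f}
  B2:  IN={c, e, f}  OUT={c, d, e, f}
  B3:  IN={c, d, f}  OUT={c, d, e, f}
  B4:  IN={c, d, e, f}  OUT={c, d, e, f}
  B5:  IN={c, d, e, f}  OUT={c, d, e, f}
  B6:  IN={c, d, e, f}  OUT={c, d, e, f}
  B7:  IN={e, f}  OUT={}

Merge at B1: OUT[B1] = IN[B2] = {c, e, f}
Applying B1's transfer function to that OUT value gives IN[B1] (row B1 above).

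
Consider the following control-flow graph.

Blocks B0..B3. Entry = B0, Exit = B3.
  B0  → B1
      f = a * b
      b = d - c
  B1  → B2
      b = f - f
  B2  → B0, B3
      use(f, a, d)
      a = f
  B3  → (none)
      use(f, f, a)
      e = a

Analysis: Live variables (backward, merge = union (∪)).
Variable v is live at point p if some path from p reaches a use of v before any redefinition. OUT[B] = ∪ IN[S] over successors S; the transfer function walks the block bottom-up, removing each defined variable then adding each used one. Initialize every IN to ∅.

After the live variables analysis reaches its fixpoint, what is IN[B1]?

Per-block solution:
  B0:  IN={a, b, c, d}  OUT={a, c, d, f}
  B1:  IN={a, c, d, f}  OUT={a, b, c, d, f}
  B2:  IN={a, b, c, d, f}  OUT={a, b, c, d, f}
  B3:  IN={a, f}  OUT={}

Merge at B1: OUT[B1] = IN[B2] = {a, b, c, d, f}
Applying B1's transfer function to that OUT value gives IN[B1] (row B1 above).

Answer: {a, c, d, f}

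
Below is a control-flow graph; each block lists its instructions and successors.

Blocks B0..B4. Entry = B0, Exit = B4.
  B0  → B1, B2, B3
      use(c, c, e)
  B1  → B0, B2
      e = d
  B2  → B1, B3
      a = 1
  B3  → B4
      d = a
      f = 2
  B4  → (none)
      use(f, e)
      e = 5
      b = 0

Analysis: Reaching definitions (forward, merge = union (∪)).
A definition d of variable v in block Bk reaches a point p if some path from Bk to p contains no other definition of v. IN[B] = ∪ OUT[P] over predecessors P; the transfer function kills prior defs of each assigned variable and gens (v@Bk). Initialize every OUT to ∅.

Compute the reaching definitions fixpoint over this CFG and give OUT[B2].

Converged values:
  B0:  IN={a@B2, e@B1}  OUT={a@B2, e@B1}
  B1:  IN={a@B2, e@B1}  OUT={a@B2, e@B1}
  B2:  IN={a@B2, e@B1}  OUT={a@B2, e@B1}
  B3:  IN={a@B2, e@B1}  OUT={a@B2, d@B3, e@B1, f@B3}
  B4:  IN={a@B2, d@B3, e@B1, f@B3}  OUT={a@B2, b@B4, d@B3, e@B4, f@B3}

Merge at B2: IN[B2] = OUT[B0] ⊔ OUT[B1] = {a@B2, e@B1}
Applying B2's transfer function to that IN value gives OUT[B2] (row B2 above).

Answer: {a@B2, e@B1}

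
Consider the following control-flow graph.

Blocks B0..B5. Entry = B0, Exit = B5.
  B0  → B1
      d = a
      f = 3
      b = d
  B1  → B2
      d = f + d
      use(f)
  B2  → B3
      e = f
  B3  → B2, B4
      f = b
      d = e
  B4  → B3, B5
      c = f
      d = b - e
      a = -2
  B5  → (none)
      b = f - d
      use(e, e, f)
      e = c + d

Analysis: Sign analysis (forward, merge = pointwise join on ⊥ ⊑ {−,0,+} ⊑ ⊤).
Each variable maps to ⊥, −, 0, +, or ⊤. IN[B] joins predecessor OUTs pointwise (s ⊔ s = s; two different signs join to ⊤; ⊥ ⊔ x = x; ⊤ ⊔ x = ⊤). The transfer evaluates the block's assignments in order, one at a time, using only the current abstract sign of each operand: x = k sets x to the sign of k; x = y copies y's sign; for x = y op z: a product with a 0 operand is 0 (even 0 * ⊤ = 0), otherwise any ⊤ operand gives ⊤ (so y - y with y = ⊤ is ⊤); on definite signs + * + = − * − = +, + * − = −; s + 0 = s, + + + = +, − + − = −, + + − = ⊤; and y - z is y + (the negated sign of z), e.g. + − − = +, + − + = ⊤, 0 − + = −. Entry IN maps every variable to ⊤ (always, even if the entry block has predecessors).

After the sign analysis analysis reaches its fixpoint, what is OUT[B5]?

Converged values:
  B0: | IN=(all ⊤) | OUT={f:+; rest ⊤}
  B1: | IN={f:+; rest ⊤} | OUT={f:+; rest ⊤}
  B2: | IN=(all ⊤) | OUT=(all ⊤)
  B3: | IN=(all ⊤) | OUT=(all ⊤)
  B4: | IN=(all ⊤) | OUT={a:-; rest ⊤}
  B5: | IN={a:-; rest ⊤} | OUT={a:-; rest ⊤}

Merge at B5: IN[B5] = OUT[B4] = {a: -, b: ⊤, c: ⊤, d: ⊤, e: ⊤, f: ⊤}
Applying B5's transfer function to that IN value gives OUT[B5] (row B5 above).

Answer: {a: -, b: ⊤, c: ⊤, d: ⊤, e: ⊤, f: ⊤}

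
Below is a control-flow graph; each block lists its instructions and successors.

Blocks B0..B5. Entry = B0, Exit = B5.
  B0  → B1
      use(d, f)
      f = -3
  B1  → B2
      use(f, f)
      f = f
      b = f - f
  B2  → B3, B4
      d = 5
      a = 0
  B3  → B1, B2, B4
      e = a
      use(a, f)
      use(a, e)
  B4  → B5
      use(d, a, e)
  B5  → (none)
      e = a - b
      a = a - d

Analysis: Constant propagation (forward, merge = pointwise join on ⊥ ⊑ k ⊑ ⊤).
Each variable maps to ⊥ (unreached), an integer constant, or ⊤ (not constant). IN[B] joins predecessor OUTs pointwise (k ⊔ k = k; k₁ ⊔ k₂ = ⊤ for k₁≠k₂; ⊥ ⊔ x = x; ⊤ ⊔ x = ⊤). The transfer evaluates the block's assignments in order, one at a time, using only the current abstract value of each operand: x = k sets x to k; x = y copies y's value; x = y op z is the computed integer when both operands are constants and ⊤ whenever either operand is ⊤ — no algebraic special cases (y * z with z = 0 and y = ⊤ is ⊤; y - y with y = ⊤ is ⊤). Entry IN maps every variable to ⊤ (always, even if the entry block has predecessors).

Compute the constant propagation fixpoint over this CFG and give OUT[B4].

Answer: {a: 0, b: 0, c: ⊤, d: 5, e: ⊤, f: -3}

Trace:
Fixpoint table:
  B0:  IN=(all ⊤)  OUT={f:-3; rest ⊤}
  B1:  IN={f:-3; rest ⊤}  OUT={b:0, f:-3; rest ⊤}
  B2:  IN={b:0, f:-3; rest ⊤}  OUT={a:0, b:0, d:5, f:-3; rest ⊤}
  B3:  IN={a:0, b:0, d:5, f:-3; rest ⊤}  OUT={a:0, b:0, d:5, e:0, f:-3; rest ⊤}
  B4:  IN={a:0, b:0, d:5, f:-3; rest ⊤}  OUT={a:0, b:0, d:5, f:-3; rest ⊤}
  B5:  IN={a:0, b:0, d:5, f:-3; rest ⊤}  OUT={a:-5, b:0, d:5, e:0, f:-3; rest ⊤}

Merge at B4: IN[B4] = OUT[B2] ⊔ OUT[B3] = {a: 0, b: 0, c: ⊤, d: 5, e: ⊤, f: -3}
Applying B4's transfer function to that IN value gives OUT[B4] (row B4 above).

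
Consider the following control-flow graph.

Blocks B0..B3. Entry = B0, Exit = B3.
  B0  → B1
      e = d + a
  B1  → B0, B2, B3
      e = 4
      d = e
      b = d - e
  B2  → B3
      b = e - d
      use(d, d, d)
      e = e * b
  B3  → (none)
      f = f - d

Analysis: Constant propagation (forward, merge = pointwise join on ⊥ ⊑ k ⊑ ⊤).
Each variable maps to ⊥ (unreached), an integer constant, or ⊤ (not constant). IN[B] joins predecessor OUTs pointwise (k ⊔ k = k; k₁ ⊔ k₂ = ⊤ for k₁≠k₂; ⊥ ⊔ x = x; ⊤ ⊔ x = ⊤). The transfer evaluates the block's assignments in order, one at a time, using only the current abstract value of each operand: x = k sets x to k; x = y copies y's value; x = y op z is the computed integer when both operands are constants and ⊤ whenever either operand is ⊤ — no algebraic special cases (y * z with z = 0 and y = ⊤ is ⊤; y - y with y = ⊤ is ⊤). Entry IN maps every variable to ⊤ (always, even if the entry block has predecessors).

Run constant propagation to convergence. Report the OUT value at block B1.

Answer: {a: ⊤, b: 0, c: ⊤, d: 4, e: 4, f: ⊤}

Derivation:
Per-block solution:
  B0:  IN=(all ⊤)  OUT=(all ⊤)
  B1:  IN=(all ⊤)  OUT={b:0, d:4, e:4; rest ⊤}
  B2:  IN={b:0, d:4, e:4; rest ⊤}  OUT={b:0, d:4, e:0; rest ⊤}
  B3:  IN={b:0, d:4; rest ⊤}  OUT={b:0, d:4; rest ⊤}

Merge at B1: IN[B1] = OUT[B0] = {a: ⊤, b: ⊤, c: ⊤, d: ⊤, e: ⊤, f: ⊤}
Applying B1's transfer function to that IN value gives OUT[B1] (row B1 above).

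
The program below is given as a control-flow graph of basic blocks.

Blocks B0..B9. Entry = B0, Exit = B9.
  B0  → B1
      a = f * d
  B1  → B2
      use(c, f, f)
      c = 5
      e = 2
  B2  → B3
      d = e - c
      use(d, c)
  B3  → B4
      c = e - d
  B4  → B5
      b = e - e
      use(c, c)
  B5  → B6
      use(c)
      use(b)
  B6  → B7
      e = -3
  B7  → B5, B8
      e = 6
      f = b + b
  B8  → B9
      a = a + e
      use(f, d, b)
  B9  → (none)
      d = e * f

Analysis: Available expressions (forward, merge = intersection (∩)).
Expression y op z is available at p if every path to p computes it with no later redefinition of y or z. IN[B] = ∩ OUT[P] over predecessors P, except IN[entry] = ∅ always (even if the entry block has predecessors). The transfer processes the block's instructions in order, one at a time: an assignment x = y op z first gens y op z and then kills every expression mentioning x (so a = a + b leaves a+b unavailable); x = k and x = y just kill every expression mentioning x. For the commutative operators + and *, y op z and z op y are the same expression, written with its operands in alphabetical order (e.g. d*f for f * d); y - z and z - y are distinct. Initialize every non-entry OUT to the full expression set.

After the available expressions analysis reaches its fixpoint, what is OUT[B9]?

Answer: {b+b, e*f}

Working:
Converged values:
  B0:  IN={}  OUT={d*f}
  B1:  IN={d*f}  OUT={d*f}
  B2:  IN={d*f}  OUT={e-c}
  B3:  IN={e-c}  OUT={e-d}
  B4:  IN={e-d}  OUT={e-d, e-e}
  B5:  IN={}  OUT={}
  B6:  IN={}  OUT={}
  B7:  IN={}  OUT={b+b}
  B8:  IN={b+b}  OUT={b+b}
  B9:  IN={b+b}  OUT={b+b, e*f}

Merge at B9: IN[B9] = OUT[B8] = {b+b}
Applying B9's transfer function to that IN value gives OUT[B9] (row B9 above).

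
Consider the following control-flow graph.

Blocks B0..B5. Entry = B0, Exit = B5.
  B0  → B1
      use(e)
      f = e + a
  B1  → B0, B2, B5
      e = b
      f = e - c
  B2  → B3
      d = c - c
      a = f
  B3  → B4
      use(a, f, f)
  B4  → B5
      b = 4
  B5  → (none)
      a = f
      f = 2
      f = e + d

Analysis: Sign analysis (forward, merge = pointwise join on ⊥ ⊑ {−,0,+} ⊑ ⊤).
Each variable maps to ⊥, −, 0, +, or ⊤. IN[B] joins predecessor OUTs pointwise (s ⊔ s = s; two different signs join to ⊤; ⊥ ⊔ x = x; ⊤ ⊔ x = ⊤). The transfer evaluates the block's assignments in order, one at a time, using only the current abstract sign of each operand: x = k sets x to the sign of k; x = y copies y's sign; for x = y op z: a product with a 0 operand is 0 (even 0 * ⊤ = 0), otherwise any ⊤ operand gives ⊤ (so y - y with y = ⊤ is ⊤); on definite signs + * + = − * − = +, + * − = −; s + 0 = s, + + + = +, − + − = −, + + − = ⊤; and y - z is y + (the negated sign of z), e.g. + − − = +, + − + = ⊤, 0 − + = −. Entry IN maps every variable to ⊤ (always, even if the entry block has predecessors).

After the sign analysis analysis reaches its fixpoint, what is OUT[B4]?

Answer: {a: ⊤, b: +, c: ⊤, d: ⊤, e: ⊤, f: ⊤}

Working:
Converged values:
  B0:  IN=(all ⊤)  OUT=(all ⊤)
  B1:  IN=(all ⊤)  OUT=(all ⊤)
  B2:  IN=(all ⊤)  OUT=(all ⊤)
  B3:  IN=(all ⊤)  OUT=(all ⊤)
  B4:  IN=(all ⊤)  OUT={b:+; rest ⊤}
  B5:  IN=(all ⊤)  OUT=(all ⊤)

Merge at B4: IN[B4] = OUT[B3] = {a: ⊤, b: ⊤, c: ⊤, d: ⊤, e: ⊤, f: ⊤}
Applying B4's transfer function to that IN value gives OUT[B4] (row B4 above).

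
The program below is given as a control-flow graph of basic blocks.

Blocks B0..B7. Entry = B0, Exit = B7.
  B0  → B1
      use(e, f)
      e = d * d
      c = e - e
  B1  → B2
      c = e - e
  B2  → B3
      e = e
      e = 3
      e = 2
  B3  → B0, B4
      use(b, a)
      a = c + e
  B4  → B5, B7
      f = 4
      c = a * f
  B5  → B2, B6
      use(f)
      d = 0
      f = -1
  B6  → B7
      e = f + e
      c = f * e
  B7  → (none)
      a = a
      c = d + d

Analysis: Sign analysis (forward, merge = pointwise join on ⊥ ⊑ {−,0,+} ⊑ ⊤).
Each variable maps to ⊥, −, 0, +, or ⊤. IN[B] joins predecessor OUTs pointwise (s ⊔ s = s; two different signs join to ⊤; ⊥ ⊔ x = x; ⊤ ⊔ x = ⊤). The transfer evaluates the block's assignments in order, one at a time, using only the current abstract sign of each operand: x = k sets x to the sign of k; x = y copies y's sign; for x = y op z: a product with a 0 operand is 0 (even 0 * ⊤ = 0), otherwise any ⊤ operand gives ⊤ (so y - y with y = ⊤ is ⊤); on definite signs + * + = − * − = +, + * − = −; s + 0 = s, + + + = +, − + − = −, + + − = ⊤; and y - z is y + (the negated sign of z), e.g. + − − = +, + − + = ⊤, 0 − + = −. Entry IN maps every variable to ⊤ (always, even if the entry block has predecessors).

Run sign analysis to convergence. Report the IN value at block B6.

Answer: {a: ⊤, b: ⊤, c: ⊤, d: 0, e: +, f: -}

Trace:
Per-block solution:
  B0: | IN=(all ⊤) | OUT=(all ⊤)
  B1: | IN=(all ⊤) | OUT=(all ⊤)
  B2: | IN=(all ⊤) | OUT={e:+; rest ⊤}
  B3: | IN={e:+; rest ⊤} | OUT={e:+; rest ⊤}
  B4: | IN={e:+; rest ⊤} | OUT={e:+, f:+; rest ⊤}
  B5: | IN={e:+, f:+; rest ⊤} | OUT={d:0, e:+, f:-; rest ⊤}
  B6: | IN={d:0, e:+, f:-; rest ⊤} | OUT={d:0, f:-; rest ⊤}
  B7: | IN=(all ⊤) | OUT=(all ⊤)

Merge at B6: IN[B6] = OUT[B5] = {a: ⊤, b: ⊤, c: ⊤, d: 0, e: +, f: -}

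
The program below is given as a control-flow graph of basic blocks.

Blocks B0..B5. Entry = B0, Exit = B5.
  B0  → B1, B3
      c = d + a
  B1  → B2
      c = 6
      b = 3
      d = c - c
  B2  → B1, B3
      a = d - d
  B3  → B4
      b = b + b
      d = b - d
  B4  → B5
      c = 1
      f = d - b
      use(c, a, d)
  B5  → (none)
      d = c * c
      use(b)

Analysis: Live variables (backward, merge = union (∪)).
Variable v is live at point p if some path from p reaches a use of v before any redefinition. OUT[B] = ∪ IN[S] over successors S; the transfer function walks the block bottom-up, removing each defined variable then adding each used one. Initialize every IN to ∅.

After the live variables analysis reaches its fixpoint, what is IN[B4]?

Answer: {a, b, d}

Trace:
Fixpoint table:
  B0:  IN={a, b, d}  OUT={a, b, d}
  B1:  IN={}  OUT={b, d}
  B2:  IN={b, d}  OUT={a, b, d}
  B3:  IN={a, b, d}  OUT={a, b, d}
  B4:  IN={a, b, d}  OUT={b, c}
  B5:  IN={b, c}  OUT={}

Merge at B4: OUT[B4] = IN[B5] = {b, c}
Applying B4's transfer function to that OUT value gives IN[B4] (row B4 above).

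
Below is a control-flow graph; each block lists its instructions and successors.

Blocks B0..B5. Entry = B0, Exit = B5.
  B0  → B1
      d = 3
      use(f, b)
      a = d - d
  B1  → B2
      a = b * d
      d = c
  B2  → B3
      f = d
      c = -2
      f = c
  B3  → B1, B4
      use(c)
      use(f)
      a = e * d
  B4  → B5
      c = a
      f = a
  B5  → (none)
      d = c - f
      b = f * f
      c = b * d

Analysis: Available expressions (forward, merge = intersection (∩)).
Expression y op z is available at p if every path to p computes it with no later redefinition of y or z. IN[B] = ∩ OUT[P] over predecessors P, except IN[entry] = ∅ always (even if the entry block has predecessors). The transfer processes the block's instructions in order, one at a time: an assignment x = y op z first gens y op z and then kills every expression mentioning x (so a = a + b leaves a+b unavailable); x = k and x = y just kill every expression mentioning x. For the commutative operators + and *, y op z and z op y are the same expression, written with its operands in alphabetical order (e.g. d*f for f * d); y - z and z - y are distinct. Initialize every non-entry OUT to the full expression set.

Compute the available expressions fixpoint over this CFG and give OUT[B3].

Answer: {d*e}

Working:
Fixpoint table:
  B0:   IN={}   OUT={d-d}
  B1:   IN={}   OUT={}
  B2:   IN={}   OUT={}
  B3:   IN={}   OUT={d*e}
  B4:   IN={d*e}   OUT={d*e}
  B5:   IN={d*e}   OUT={b*d, f*f}

Merge at B3: IN[B3] = OUT[B2] = {}
Applying B3's transfer function to that IN value gives OUT[B3] (row B3 above).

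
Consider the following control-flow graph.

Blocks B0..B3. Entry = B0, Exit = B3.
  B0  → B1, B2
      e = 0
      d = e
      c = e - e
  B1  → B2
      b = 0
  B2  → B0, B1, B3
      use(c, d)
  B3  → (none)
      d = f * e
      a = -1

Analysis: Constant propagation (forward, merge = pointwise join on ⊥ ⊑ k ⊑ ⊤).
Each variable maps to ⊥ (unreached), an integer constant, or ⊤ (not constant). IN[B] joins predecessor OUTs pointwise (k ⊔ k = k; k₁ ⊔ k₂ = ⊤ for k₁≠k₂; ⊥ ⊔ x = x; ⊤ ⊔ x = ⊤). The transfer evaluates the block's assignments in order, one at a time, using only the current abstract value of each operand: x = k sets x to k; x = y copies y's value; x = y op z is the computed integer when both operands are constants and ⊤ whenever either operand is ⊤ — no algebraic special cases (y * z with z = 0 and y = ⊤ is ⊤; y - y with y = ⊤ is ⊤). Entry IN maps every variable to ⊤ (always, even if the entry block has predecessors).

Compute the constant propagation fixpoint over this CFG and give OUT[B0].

Fixpoint table:
  B0:   IN=(all ⊤)   OUT={c:0, d:0, e:0; rest ⊤}
  B1:   IN={c:0, d:0, e:0; rest ⊤}   OUT={b:0, c:0, d:0, e:0; rest ⊤}
  B2:   IN={c:0, d:0, e:0; rest ⊤}   OUT={c:0, d:0, e:0; rest ⊤}
  B3:   IN={c:0, d:0, e:0; rest ⊤}   OUT={a:-1, c:0, e:0; rest ⊤}

Merge at B0 (entry node, so the boundary value (all ⊤) is joined with the incoming edge(s)): IN[B0] = (all ⊤) ⊔ OUT[B2] = {a: ⊤, b: ⊤, c: ⊤, d: ⊤, e: ⊤, f: ⊤}
Applying B0's transfer function to that IN value gives OUT[B0] (row B0 above).

Answer: {a: ⊤, b: ⊤, c: 0, d: 0, e: 0, f: ⊤}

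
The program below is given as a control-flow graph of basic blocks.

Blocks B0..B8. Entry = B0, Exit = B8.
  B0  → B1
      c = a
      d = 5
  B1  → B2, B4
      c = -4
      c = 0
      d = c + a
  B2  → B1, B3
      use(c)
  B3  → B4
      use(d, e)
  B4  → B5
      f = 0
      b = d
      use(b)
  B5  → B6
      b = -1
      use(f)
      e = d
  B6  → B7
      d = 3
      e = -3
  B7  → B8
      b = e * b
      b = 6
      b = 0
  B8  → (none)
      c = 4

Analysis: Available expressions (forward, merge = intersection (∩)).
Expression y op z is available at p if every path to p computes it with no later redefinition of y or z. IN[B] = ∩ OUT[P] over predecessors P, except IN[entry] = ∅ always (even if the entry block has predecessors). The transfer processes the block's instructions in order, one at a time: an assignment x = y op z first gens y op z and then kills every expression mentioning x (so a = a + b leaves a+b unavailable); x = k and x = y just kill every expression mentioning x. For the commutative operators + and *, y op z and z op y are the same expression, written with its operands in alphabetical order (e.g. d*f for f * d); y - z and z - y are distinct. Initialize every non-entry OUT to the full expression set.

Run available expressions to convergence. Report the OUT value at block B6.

Answer: {a+c}

Working:
Per-block solution:
  B0: | IN={} | OUT={}
  B1: | IN={} | OUT={a+c}
  B2: | IN={a+c} | OUT={a+c}
  B3: | IN={a+c} | OUT={a+c}
  B4: | IN={a+c} | OUT={a+c}
  B5: | IN={a+c} | OUT={a+c}
  B6: | IN={a+c} | OUT={a+c}
  B7: | IN={a+c} | OUT={a+c}
  B8: | IN={a+c} | OUT={}

Merge at B6: IN[B6] = OUT[B5] = {a+c}
Applying B6's transfer function to that IN value gives OUT[B6] (row B6 above).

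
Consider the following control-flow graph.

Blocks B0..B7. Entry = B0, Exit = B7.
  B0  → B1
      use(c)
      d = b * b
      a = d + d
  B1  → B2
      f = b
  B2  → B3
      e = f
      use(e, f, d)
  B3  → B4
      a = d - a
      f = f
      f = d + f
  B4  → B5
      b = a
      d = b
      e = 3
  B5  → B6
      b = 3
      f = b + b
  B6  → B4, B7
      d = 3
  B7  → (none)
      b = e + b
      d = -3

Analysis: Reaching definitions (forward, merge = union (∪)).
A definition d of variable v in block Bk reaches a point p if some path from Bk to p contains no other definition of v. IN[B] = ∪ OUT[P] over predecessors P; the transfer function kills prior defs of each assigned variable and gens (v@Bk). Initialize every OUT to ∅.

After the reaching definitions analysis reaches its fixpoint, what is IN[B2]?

Answer: {a@B0, d@B0, f@B1}

Derivation:
Per-block solution:
  B0:  IN={}  OUT={a@B0, d@B0}
  B1:  IN={a@B0, d@B0}  OUT={a@B0, d@B0, f@B1}
  B2:  IN={a@B0, d@B0, f@B1}  OUT={a@B0, d@B0, e@B2, f@B1}
  B3:  IN={a@B0, d@B0, e@B2, f@B1}  OUT={a@B3, d@B0, e@B2, f@B3}
  B4:  IN={a@B3, b@B5, d@B0, d@B6, e@B2, e@B4, f@B3, f@B5}  OUT={a@B3, b@B4, d@B4, e@B4, f@B3, f@B5}
  B5:  IN={a@B3, b@B4, d@B4, e@B4, f@B3, f@B5}  OUT={a@B3, b@B5, d@B4, e@B4, f@B5}
  B6:  IN={a@B3, b@B5, d@B4, e@B4, f@B5}  OUT={a@B3, b@B5, d@B6, e@B4, f@B5}
  B7:  IN={a@B3, b@B5, d@B6, e@B4, f@B5}  OUT={a@B3, b@B7, d@B7, e@B4, f@B5}

Merge at B2: IN[B2] = OUT[B1] = {a@B0, d@B0, f@B1}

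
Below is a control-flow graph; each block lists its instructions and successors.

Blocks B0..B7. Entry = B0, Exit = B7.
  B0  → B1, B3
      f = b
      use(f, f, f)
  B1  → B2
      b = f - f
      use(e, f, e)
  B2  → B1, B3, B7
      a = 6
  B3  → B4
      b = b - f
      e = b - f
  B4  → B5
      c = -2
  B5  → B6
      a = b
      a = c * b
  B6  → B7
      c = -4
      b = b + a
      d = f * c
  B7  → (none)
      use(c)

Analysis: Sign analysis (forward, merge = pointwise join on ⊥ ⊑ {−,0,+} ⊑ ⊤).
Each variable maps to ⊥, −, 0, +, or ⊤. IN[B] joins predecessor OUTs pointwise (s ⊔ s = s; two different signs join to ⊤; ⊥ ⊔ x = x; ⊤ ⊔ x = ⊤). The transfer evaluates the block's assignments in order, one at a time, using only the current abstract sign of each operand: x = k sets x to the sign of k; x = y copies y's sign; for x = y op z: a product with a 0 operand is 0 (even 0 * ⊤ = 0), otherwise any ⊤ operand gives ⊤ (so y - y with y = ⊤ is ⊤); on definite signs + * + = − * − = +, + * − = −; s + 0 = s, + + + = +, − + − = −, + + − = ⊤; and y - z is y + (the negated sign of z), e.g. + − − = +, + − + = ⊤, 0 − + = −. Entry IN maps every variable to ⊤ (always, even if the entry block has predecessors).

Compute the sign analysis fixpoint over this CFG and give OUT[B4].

Answer: {a: ⊤, b: ⊤, c: -, d: ⊤, e: ⊤, f: ⊤}

Derivation:
Fixpoint table:
  B0: | IN=(all ⊤) | OUT=(all ⊤)
  B1: | IN=(all ⊤) | OUT=(all ⊤)
  B2: | IN=(all ⊤) | OUT={a:+; rest ⊤}
  B3: | IN=(all ⊤) | OUT=(all ⊤)
  B4: | IN=(all ⊤) | OUT={c:-; rest ⊤}
  B5: | IN={c:-; rest ⊤} | OUT={c:-; rest ⊤}
  B6: | IN={c:-; rest ⊤} | OUT={c:-; rest ⊤}
  B7: | IN=(all ⊤) | OUT=(all ⊤)

Merge at B4: IN[B4] = OUT[B3] = {a: ⊤, b: ⊤, c: ⊤, d: ⊤, e: ⊤, f: ⊤}
Applying B4's transfer function to that IN value gives OUT[B4] (row B4 above).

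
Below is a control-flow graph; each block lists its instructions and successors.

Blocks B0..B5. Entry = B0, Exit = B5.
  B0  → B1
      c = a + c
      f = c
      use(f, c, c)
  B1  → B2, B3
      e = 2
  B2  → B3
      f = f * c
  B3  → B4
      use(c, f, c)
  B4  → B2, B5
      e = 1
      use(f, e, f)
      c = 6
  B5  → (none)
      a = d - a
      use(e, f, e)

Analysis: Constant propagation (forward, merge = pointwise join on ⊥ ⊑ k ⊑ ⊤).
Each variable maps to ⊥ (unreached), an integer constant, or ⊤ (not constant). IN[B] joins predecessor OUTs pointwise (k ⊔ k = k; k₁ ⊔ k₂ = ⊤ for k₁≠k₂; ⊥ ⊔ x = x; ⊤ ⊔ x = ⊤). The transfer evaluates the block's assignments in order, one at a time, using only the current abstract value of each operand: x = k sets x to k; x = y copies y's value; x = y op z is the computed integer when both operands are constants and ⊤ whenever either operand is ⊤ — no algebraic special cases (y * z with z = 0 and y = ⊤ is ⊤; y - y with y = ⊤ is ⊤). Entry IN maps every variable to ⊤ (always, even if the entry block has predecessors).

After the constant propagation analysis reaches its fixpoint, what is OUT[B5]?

Converged values:
  B0:  IN=(all ⊤)  OUT=(all ⊤)
  B1:  IN=(all ⊤)  OUT={e:2; rest ⊤}
  B2:  IN=(all ⊤)  OUT=(all ⊤)
  B3:  IN=(all ⊤)  OUT=(all ⊤)
  B4:  IN=(all ⊤)  OUT={c:6, e:1; rest ⊤}
  B5:  IN={c:6, e:1; rest ⊤}  OUT={c:6, e:1; rest ⊤}

Merge at B5: IN[B5] = OUT[B4] = {a: ⊤, b: ⊤, c: 6, d: ⊤, e: 1, f: ⊤}
Applying B5's transfer function to that IN value gives OUT[B5] (row B5 above).

Answer: {a: ⊤, b: ⊤, c: 6, d: ⊤, e: 1, f: ⊤}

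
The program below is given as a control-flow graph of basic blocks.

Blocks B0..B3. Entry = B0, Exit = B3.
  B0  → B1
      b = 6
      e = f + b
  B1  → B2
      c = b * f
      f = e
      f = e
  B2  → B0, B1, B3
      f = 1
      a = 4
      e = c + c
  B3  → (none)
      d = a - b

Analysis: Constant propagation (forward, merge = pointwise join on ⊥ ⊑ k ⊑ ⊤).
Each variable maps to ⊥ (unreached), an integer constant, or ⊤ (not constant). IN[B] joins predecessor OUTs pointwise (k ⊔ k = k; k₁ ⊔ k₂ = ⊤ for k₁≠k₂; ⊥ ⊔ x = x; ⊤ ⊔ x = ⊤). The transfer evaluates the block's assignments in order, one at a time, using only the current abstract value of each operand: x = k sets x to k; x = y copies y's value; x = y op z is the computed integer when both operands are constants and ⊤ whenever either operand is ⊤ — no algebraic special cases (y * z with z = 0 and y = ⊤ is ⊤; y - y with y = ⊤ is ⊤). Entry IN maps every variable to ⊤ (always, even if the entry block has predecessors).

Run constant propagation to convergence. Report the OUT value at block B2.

Answer: {a: 4, b: 6, c: ⊤, d: ⊤, e: ⊤, f: 1}

Working:
Fixpoint table:
  B0:  IN=(all ⊤)  OUT={b:6; rest ⊤}
  B1:  IN={b:6; rest ⊤}  OUT={b:6; rest ⊤}
  B2:  IN={b:6; rest ⊤}  OUT={a:4, b:6, f:1; rest ⊤}
  B3:  IN={a:4, b:6, f:1; rest ⊤}  OUT={a:4, b:6, d:-2, f:1; rest ⊤}

Merge at B2: IN[B2] = OUT[B1] = {a: ⊤, b: 6, c: ⊤, d: ⊤, e: ⊤, f: ⊤}
Applying B2's transfer function to that IN value gives OUT[B2] (row B2 above).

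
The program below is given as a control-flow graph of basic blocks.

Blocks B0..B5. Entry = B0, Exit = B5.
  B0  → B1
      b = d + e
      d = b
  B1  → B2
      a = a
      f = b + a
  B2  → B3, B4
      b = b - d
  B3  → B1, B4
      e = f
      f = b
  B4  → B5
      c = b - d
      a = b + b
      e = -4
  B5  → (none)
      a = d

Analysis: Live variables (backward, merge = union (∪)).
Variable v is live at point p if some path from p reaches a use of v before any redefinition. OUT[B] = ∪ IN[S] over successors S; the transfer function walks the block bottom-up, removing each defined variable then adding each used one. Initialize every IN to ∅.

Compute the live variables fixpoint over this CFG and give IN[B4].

Answer: {b, d}

Trace:
Per-block solution:
  B0: | IN={a, d, e} | OUT={a, b, d}
  B1: | IN={a, b, d} | OUT={a, b, d, f}
  B2: | IN={a, b, d, f} | OUT={a, b, d, f}
  B3: | IN={a, b, d, f} | OUT={a, b, d}
  B4: | IN={b, d} | OUT={d}
  B5: | IN={d} | OUT={}

Merge at B4: OUT[B4] = IN[B5] = {d}
Applying B4's transfer function to that OUT value gives IN[B4] (row B4 above).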